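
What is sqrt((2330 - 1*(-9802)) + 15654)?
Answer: sqrt(27786) ≈ 166.69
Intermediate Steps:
sqrt((2330 - 1*(-9802)) + 15654) = sqrt((2330 + 9802) + 15654) = sqrt(12132 + 15654) = sqrt(27786)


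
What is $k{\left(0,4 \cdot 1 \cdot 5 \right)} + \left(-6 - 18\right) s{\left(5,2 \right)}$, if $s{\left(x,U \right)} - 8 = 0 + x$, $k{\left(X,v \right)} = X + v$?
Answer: $-292$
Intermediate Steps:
$s{\left(x,U \right)} = 8 + x$ ($s{\left(x,U \right)} = 8 + \left(0 + x\right) = 8 + x$)
$k{\left(0,4 \cdot 1 \cdot 5 \right)} + \left(-6 - 18\right) s{\left(5,2 \right)} = \left(0 + 4 \cdot 1 \cdot 5\right) + \left(-6 - 18\right) \left(8 + 5\right) = \left(0 + 4 \cdot 5\right) - 312 = \left(0 + 20\right) - 312 = 20 - 312 = -292$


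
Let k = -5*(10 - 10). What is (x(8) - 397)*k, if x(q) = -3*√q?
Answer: 0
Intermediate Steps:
k = 0 (k = -5*0 = 0)
(x(8) - 397)*k = (-6*√2 - 397)*0 = (-397 - 6*√2)*0 = 0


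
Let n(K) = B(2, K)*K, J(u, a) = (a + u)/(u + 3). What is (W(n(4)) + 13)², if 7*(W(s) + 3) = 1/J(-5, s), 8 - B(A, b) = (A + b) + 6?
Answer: 2166784/21609 ≈ 100.27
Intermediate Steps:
B(A, b) = 2 - A - b (B(A, b) = 8 - ((A + b) + 6) = 8 - (6 + A + b) = 8 + (-6 - A - b) = 2 - A - b)
J(u, a) = (a + u)/(3 + u)
n(K) = -K² (n(K) = (2 - 1*2 - K)*K = (2 - 2 - K)*K = (-K)*K = -K²)
W(s) = -3 + 1/(7*(5/2 - s/2)) (W(s) = -3 + 1/(7*(((s - 5)/(3 - 5)))) = -3 + 1/(7*(((-5 + s)/(-2)))) = -3 + 1/(7*((-(-5 + s)/2))) = -3 + 1/(7*(5/2 - s/2)))
(W(n(4)) + 13)² = ((-103 + 21*(-1*4²))/(7*(5 - (-1)*4²)) + 13)² = ((-103 + 21*(-1*16))/(7*(5 - (-1)*16)) + 13)² = ((-103 + 21*(-16))/(7*(5 - 1*(-16))) + 13)² = ((-103 - 336)/(7*(5 + 16)) + 13)² = ((⅐)*(-439)/21 + 13)² = ((⅐)*(1/21)*(-439) + 13)² = (-439/147 + 13)² = (1472/147)² = 2166784/21609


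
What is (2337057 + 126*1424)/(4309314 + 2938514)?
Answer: 2516481/7247828 ≈ 0.34720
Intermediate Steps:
(2337057 + 126*1424)/(4309314 + 2938514) = (2337057 + 179424)/7247828 = 2516481*(1/7247828) = 2516481/7247828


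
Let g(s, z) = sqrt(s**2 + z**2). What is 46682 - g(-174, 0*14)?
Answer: 46508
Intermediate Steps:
46682 - g(-174, 0*14) = 46682 - sqrt((-174)**2 + (0*14)**2) = 46682 - sqrt(30276 + 0**2) = 46682 - sqrt(30276 + 0) = 46682 - sqrt(30276) = 46682 - 1*174 = 46682 - 174 = 46508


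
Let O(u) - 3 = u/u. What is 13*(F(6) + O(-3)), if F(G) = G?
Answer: 130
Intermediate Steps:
O(u) = 4 (O(u) = 3 + u/u = 3 + 1 = 4)
13*(F(6) + O(-3)) = 13*(6 + 4) = 13*10 = 130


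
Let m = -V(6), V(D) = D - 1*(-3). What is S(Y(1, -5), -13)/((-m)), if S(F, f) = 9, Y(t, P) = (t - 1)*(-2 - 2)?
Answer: 1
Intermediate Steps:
V(D) = 3 + D (V(D) = D + 3 = 3 + D)
Y(t, P) = 4 - 4*t (Y(t, P) = (-1 + t)*(-4) = 4 - 4*t)
m = -9 (m = -(3 + 6) = -1*9 = -9)
S(Y(1, -5), -13)/((-m)) = 9/((-1*(-9))) = 9/9 = 9*(⅑) = 1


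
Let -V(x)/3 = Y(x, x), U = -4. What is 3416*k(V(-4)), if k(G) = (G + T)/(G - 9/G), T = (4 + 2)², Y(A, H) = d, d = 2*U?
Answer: 78080/9 ≈ 8675.6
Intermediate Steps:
d = -8 (d = 2*(-4) = -8)
Y(A, H) = -8
T = 36 (T = 6² = 36)
V(x) = 24 (V(x) = -3*(-8) = 24)
k(G) = (36 + G)/(G - 9/G) (k(G) = (G + 36)/(G - 9/G) = (36 + G)/(G - 9/G))
3416*k(V(-4)) = 3416*(24*(36 + 24)/(-9 + 24²)) = 3416*(24*60/(-9 + 576)) = 3416*(24*60/567) = 3416*(24*(1/567)*60) = 3416*(160/63) = 78080/9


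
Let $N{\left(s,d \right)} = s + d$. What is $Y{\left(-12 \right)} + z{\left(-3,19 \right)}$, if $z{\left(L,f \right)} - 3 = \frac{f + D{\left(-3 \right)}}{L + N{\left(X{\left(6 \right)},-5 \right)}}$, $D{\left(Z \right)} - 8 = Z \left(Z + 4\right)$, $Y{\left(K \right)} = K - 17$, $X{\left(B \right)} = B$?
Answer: $-38$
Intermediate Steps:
$N{\left(s,d \right)} = d + s$
$Y{\left(K \right)} = -17 + K$
$D{\left(Z \right)} = 8 + Z \left(4 + Z\right)$ ($D{\left(Z \right)} = 8 + Z \left(Z + 4\right) = 8 + Z \left(4 + Z\right)$)
$z{\left(L,f \right)} = 3 + \frac{5 + f}{1 + L}$ ($z{\left(L,f \right)} = 3 + \frac{f + \left(8 + \left(-3\right)^{2} + 4 \left(-3\right)\right)}{L + \left(-5 + 6\right)} = 3 + \frac{f + \left(8 + 9 - 12\right)}{L + 1} = 3 + \frac{f + 5}{1 + L} = 3 + \frac{5 + f}{1 + L}$)
$Y{\left(-12 \right)} + z{\left(-3,19 \right)} = \left(-17 - 12\right) + \frac{8 + 19 + 3 \left(-3\right)}{1 - 3} = -29 + \frac{8 + 19 - 9}{-2} = -29 - 9 = -38$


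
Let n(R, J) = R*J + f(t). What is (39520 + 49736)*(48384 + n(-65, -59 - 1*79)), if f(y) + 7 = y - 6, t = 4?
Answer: 5118385320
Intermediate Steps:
f(y) = -13 + y (f(y) = -7 + (y - 6) = -7 + (-6 + y) = -13 + y)
n(R, J) = -9 + J*R (n(R, J) = R*J + (-13 + 4) = J*R - 9 = -9 + J*R)
(39520 + 49736)*(48384 + n(-65, -59 - 1*79)) = (39520 + 49736)*(48384 + (-9 + (-59 - 1*79)*(-65))) = 89256*(48384 + (-9 + (-59 - 79)*(-65))) = 89256*(48384 + (-9 - 138*(-65))) = 89256*(48384 + (-9 + 8970)) = 89256*(48384 + 8961) = 89256*57345 = 5118385320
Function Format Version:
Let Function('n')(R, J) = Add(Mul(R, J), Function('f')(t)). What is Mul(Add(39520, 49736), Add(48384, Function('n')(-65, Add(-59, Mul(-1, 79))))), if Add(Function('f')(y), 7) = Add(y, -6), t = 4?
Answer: 5118385320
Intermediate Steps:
Function('f')(y) = Add(-13, y) (Function('f')(y) = Add(-7, Add(y, -6)) = Add(-7, Add(-6, y)) = Add(-13, y))
Function('n')(R, J) = Add(-9, Mul(J, R)) (Function('n')(R, J) = Add(Mul(R, J), Add(-13, 4)) = Add(Mul(J, R), -9) = Add(-9, Mul(J, R)))
Mul(Add(39520, 49736), Add(48384, Function('n')(-65, Add(-59, Mul(-1, 79))))) = Mul(Add(39520, 49736), Add(48384, Add(-9, Mul(Add(-59, Mul(-1, 79)), -65)))) = Mul(89256, Add(48384, Add(-9, Mul(Add(-59, -79), -65)))) = Mul(89256, Add(48384, Add(-9, Mul(-138, -65)))) = Mul(89256, Add(48384, Add(-9, 8970))) = Mul(89256, Add(48384, 8961)) = Mul(89256, 57345) = 5118385320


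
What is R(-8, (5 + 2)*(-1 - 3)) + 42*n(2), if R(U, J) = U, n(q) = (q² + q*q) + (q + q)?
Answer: 496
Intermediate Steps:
n(q) = 2*q + 2*q² (n(q) = (q² + q²) + 2*q = 2*q² + 2*q = 2*q + 2*q²)
R(-8, (5 + 2)*(-1 - 3)) + 42*n(2) = -8 + 42*(2*2*(1 + 2)) = -8 + 42*(2*2*3) = -8 + 42*12 = -8 + 504 = 496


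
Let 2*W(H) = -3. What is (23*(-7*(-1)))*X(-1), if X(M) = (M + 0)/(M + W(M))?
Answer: 322/5 ≈ 64.400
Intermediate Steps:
W(H) = -3/2 (W(H) = (½)*(-3) = -3/2)
X(M) = M/(-3/2 + M) (X(M) = (M + 0)/(M - 3/2) = M/(-3/2 + M))
(23*(-7*(-1)))*X(-1) = (23*(-7*(-1)))*(2*(-1)/(-3 + 2*(-1))) = (23*7)*(2*(-1)/(-3 - 2)) = 161*(2*(-1)/(-5)) = 161*(2*(-1)*(-⅕)) = 161*(⅖) = 322/5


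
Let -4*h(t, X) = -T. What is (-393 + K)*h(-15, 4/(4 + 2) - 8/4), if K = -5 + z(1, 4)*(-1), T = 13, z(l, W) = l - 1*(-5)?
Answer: -1313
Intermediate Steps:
z(l, W) = 5 + l (z(l, W) = l + 5 = 5 + l)
h(t, X) = 13/4 (h(t, X) = -(-1)*13/4 = -¼*(-13) = 13/4)
K = -11 (K = -5 + (5 + 1)*(-1) = -5 + 6*(-1) = -5 - 6 = -11)
(-393 + K)*h(-15, 4/(4 + 2) - 8/4) = (-393 - 11)*(13/4) = -404*13/4 = -1313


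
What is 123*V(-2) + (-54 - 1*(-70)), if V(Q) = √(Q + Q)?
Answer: 16 + 246*I ≈ 16.0 + 246.0*I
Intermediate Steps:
V(Q) = √2*√Q (V(Q) = √(2*Q) = √2*√Q)
123*V(-2) + (-54 - 1*(-70)) = 123*(√2*√(-2)) + (-54 - 1*(-70)) = 123*(√2*(I*√2)) + (-54 + 70) = 123*(2*I) + 16 = 246*I + 16 = 16 + 246*I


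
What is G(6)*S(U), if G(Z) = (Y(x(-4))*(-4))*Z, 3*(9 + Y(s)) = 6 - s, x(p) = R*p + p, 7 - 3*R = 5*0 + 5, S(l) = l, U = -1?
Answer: -344/3 ≈ -114.67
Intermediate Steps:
R = ⅔ (R = 7/3 - (5*0 + 5)/3 = 7/3 - (0 + 5)/3 = 7/3 - ⅓*5 = 7/3 - 5/3 = ⅔ ≈ 0.66667)
x(p) = 5*p/3 (x(p) = 2*p/3 + p = 5*p/3)
Y(s) = -7 - s/3 (Y(s) = -9 + (6 - s)/3 = -9 + (2 - s/3) = -7 - s/3)
G(Z) = 172*Z/9 (G(Z) = ((-7 - 5*(-4)/9)*(-4))*Z = ((-7 - ⅓*(-20/3))*(-4))*Z = ((-7 + 20/9)*(-4))*Z = (-43/9*(-4))*Z = 172*Z/9)
G(6)*S(U) = ((172/9)*6)*(-1) = (344/3)*(-1) = -344/3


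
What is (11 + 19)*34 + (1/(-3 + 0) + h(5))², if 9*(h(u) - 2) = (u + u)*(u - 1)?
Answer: 85645/81 ≈ 1057.3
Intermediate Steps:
h(u) = 2 + 2*u*(-1 + u)/9 (h(u) = 2 + ((u + u)*(u - 1))/9 = 2 + ((2*u)*(-1 + u))/9 = 2 + (2*u*(-1 + u))/9 = 2 + 2*u*(-1 + u)/9)
(11 + 19)*34 + (1/(-3 + 0) + h(5))² = (11 + 19)*34 + (1/(-3 + 0) + (2 - 2/9*5 + (2/9)*5²))² = 30*34 + (1/(-3) + (2 - 10/9 + (2/9)*25))² = 1020 + (-⅓ + (2 - 10/9 + 50/9))² = 1020 + (-⅓ + 58/9)² = 1020 + (55/9)² = 1020 + 3025/81 = 85645/81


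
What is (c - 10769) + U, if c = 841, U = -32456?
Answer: -42384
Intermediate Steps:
(c - 10769) + U = (841 - 10769) - 32456 = -9928 - 32456 = -42384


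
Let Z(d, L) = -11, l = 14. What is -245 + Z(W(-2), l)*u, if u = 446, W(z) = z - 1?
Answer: -5151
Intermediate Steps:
W(z) = -1 + z
-245 + Z(W(-2), l)*u = -245 - 11*446 = -245 - 4906 = -5151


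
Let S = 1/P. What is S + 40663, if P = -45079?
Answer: 1833047376/45079 ≈ 40663.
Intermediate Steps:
S = -1/45079 (S = 1/(-45079) = -1/45079 ≈ -2.2183e-5)
S + 40663 = -1/45079 + 40663 = 1833047376/45079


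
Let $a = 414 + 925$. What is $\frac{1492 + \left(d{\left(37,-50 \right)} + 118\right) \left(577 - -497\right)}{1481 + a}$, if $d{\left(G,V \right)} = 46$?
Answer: $\frac{44407}{705} \approx 62.989$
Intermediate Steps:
$a = 1339$
$\frac{1492 + \left(d{\left(37,-50 \right)} + 118\right) \left(577 - -497\right)}{1481 + a} = \frac{1492 + \left(46 + 118\right) \left(577 - -497\right)}{1481 + 1339} = \frac{1492 + 164 \left(577 + 497\right)}{2820} = \left(1492 + 164 \cdot 1074\right) \frac{1}{2820} = \left(1492 + 176136\right) \frac{1}{2820} = 177628 \cdot \frac{1}{2820} = \frac{44407}{705}$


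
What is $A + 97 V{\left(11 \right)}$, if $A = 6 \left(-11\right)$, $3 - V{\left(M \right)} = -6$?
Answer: $807$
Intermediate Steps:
$V{\left(M \right)} = 9$ ($V{\left(M \right)} = 3 - -6 = 3 + 6 = 9$)
$A = -66$
$A + 97 V{\left(11 \right)} = -66 + 97 \cdot 9 = -66 + 873 = 807$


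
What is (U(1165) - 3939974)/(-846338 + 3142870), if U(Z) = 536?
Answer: -1969719/1148266 ≈ -1.7154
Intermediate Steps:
(U(1165) - 3939974)/(-846338 + 3142870) = (536 - 3939974)/(-846338 + 3142870) = -3939438/2296532 = -3939438*1/2296532 = -1969719/1148266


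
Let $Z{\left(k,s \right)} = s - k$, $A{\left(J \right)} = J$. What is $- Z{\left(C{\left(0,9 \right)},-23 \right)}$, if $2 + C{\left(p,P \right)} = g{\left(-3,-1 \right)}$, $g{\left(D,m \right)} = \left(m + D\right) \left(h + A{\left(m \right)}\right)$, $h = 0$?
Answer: $25$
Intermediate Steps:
$g{\left(D,m \right)} = m \left(D + m\right)$ ($g{\left(D,m \right)} = \left(m + D\right) \left(0 + m\right) = \left(D + m\right) m = m \left(D + m\right)$)
$C{\left(p,P \right)} = 2$ ($C{\left(p,P \right)} = -2 - \left(-3 - 1\right) = -2 - -4 = -2 + 4 = 2$)
$- Z{\left(C{\left(0,9 \right)},-23 \right)} = - (-23 - 2) = \left(-1\right) \left(-25\right) = 25$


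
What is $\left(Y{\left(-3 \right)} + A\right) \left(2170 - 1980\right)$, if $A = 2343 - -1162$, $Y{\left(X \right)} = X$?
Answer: $665380$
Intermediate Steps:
$A = 3505$ ($A = 2343 + 1162 = 3505$)
$\left(Y{\left(-3 \right)} + A\right) \left(2170 - 1980\right) = \left(-3 + 3505\right) \left(2170 - 1980\right) = 3502 \cdot 190 = 665380$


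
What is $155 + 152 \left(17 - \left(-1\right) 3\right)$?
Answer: $3195$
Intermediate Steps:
$155 + 152 \left(17 - \left(-1\right) 3\right) = 155 + 152 \left(17 - -3\right) = 155 + 152 \left(17 + 3\right) = 155 + 152 \cdot 20 = 155 + 3040 = 3195$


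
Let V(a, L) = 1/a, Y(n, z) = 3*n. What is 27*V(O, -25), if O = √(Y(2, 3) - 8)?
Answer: -27*I*√2/2 ≈ -19.092*I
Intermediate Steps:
O = I*√2 (O = √(3*2 - 8) = √(6 - 8) = √(-2) = I*√2 ≈ 1.4142*I)
27*V(O, -25) = 27/((I*√2)) = 27*(-I*√2/2) = -27*I*√2/2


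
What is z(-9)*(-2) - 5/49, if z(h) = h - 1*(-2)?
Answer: 681/49 ≈ 13.898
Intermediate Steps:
z(h) = 2 + h (z(h) = h + 2 = 2 + h)
z(-9)*(-2) - 5/49 = (2 - 9)*(-2) - 5/49 = -7*(-2) - 5*1/49 = 14 - 5/49 = 681/49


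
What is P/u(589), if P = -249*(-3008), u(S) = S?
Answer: 748992/589 ≈ 1271.6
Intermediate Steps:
P = 748992
P/u(589) = 748992/589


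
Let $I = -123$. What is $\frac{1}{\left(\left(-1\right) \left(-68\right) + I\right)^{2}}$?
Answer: $\frac{1}{3025} \approx 0.00033058$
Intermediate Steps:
$\frac{1}{\left(\left(-1\right) \left(-68\right) + I\right)^{2}} = \frac{1}{\left(\left(-1\right) \left(-68\right) - 123\right)^{2}} = \frac{1}{\left(68 - 123\right)^{2}} = \frac{1}{\left(-55\right)^{2}} = \frac{1}{3025}$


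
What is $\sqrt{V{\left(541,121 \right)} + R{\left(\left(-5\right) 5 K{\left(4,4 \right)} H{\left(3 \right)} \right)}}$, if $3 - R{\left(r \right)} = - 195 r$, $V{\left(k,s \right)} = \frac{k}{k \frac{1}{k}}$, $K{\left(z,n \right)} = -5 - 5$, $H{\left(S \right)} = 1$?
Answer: $7 \sqrt{1006} \approx 222.02$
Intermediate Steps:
$K{\left(z,n \right)} = -10$ ($K{\left(z,n \right)} = -5 - 5 = -10$)
$V{\left(k,s \right)} = k$ ($V{\left(k,s \right)} = \frac{k}{1} = k 1 = k$)
$R{\left(r \right)} = 3 + 195 r$ ($R{\left(r \right)} = 3 - - 195 r = 3 + 195 r$)
$\sqrt{V{\left(541,121 \right)} + R{\left(\left(-5\right) 5 K{\left(4,4 \right)} H{\left(3 \right)} \right)}} = \sqrt{541 + \left(3 + 195 \left(-5\right) 5 \left(-10\right) 1\right)} = \sqrt{541 + \left(3 + 195 \left(-25\right) \left(-10\right) 1\right)} = \sqrt{541 + \left(3 + 195 \cdot 250 \cdot 1\right)} = \sqrt{541 + \left(3 + 195 \cdot 250\right)} = \sqrt{541 + \left(3 + 48750\right)} = \sqrt{541 + 48753} = \sqrt{49294} = 7 \sqrt{1006}$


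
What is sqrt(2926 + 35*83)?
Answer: 7*sqrt(119) ≈ 76.361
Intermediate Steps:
sqrt(2926 + 35*83) = sqrt(2926 + 2905) = sqrt(5831) = 7*sqrt(119)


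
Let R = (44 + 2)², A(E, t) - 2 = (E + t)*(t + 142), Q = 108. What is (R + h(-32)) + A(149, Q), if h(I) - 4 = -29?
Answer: 66343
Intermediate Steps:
h(I) = -25 (h(I) = 4 - 29 = -25)
A(E, t) = 2 + (142 + t)*(E + t) (A(E, t) = 2 + (E + t)*(t + 142) = 2 + (E + t)*(142 + t) = 2 + (142 + t)*(E + t))
R = 2116 (R = 46² = 2116)
(R + h(-32)) + A(149, Q) = (2116 - 25) + (2 + 108² + 142*149 + 142*108 + 149*108) = 2091 + (2 + 11664 + 21158 + 15336 + 16092) = 2091 + 64252 = 66343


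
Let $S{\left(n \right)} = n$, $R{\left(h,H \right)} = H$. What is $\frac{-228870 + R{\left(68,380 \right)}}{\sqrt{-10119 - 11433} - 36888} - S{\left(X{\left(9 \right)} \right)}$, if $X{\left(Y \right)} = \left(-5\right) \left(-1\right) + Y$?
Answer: $- \frac{221289713}{28348877} + \frac{114245 i \sqrt{1347}}{170093262} \approx -7.8059 + 0.024651 i$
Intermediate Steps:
$X{\left(Y \right)} = 5 + Y$
$\frac{-228870 + R{\left(68,380 \right)}}{\sqrt{-10119 - 11433} - 36888} - S{\left(X{\left(9 \right)} \right)} = \frac{-228870 + 380}{\sqrt{-10119 - 11433} - 36888} - \left(5 + 9\right) = - \frac{228490}{\sqrt{-21552} - 36888} - 14 = - \frac{228490}{4 i \sqrt{1347} - 36888} - 14 = - \frac{228490}{-36888 + 4 i \sqrt{1347}} - 14 = -14 - \frac{228490}{-36888 + 4 i \sqrt{1347}}$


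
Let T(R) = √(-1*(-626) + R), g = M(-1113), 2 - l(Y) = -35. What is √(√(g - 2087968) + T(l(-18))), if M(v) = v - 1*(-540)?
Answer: √(√663 + I*√2088541) ≈ 27.122 + 26.643*I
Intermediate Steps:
l(Y) = 37 (l(Y) = 2 - 1*(-35) = 2 + 35 = 37)
M(v) = 540 + v (M(v) = v + 540 = 540 + v)
g = -573 (g = 540 - 1113 = -573)
T(R) = √(626 + R)
√(√(g - 2087968) + T(l(-18))) = √(√(-573 - 2087968) + √(626 + 37)) = √(√(-2088541) + √663) = √(I*√2088541 + √663) = √(√663 + I*√2088541)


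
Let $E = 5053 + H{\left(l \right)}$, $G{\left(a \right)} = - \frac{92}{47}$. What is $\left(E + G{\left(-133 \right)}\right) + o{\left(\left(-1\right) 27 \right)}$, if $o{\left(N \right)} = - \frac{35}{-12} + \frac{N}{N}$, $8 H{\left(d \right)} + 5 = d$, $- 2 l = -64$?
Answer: $\frac{5705801}{1128} \approx 5058.3$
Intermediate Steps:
$l = 32$ ($l = \left(- \frac{1}{2}\right) \left(-64\right) = 32$)
$H{\left(d \right)} = - \frac{5}{8} + \frac{d}{8}$
$G{\left(a \right)} = - \frac{92}{47}$ ($G{\left(a \right)} = \left(-92\right) \frac{1}{47} = - \frac{92}{47}$)
$o{\left(N \right)} = \frac{47}{12}$ ($o{\left(N \right)} = \left(-35\right) \left(- \frac{1}{12}\right) + 1 = \frac{35}{12} + 1 = \frac{47}{12}$)
$E = \frac{40451}{8}$ ($E = 5053 + \left(- \frac{5}{8} + \frac{1}{8} \cdot 32\right) = 5053 + \left(- \frac{5}{8} + 4\right) = 5053 + \frac{27}{8} = \frac{40451}{8} \approx 5056.4$)
$\left(E + G{\left(-133 \right)}\right) + o{\left(\left(-1\right) 27 \right)} = \left(\frac{40451}{8} - \frac{92}{47}\right) + \frac{47}{12} = \frac{1900461}{376} + \frac{47}{12} = \frac{5705801}{1128}$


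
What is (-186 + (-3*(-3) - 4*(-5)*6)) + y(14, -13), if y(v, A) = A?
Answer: -70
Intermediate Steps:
(-186 + (-3*(-3) - 4*(-5)*6)) + y(14, -13) = (-186 + (-3*(-3) - 4*(-5)*6)) - 13 = (-186 + (9 + 20*6)) - 13 = (-186 + (9 + 120)) - 13 = (-186 + 129) - 13 = -57 - 13 = -70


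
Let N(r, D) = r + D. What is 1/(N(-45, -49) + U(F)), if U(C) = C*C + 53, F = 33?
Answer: 1/1048 ≈ 0.00095420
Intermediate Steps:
N(r, D) = D + r
U(C) = 53 + C**2 (U(C) = C**2 + 53 = 53 + C**2)
1/(N(-45, -49) + U(F)) = 1/((-49 - 45) + (53 + 33**2)) = 1/(-94 + (53 + 1089)) = 1/(-94 + 1142) = 1/1048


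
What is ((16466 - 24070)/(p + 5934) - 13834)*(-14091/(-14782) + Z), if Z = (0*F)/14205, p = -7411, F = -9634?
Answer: -20557977891/1559501 ≈ -13182.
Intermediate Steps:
Z = 0 (Z = (0*(-9634))/14205 = 0*(1/14205) = 0)
((16466 - 24070)/(p + 5934) - 13834)*(-14091/(-14782) + Z) = ((16466 - 24070)/(-7411 + 5934) - 13834)*(-14091/(-14782) + 0) = (-7604/(-1477) - 13834)*(-14091*(-1/14782) + 0) = (-7604*(-1/1477) - 13834)*(14091/14782 + 0) = (7604/1477 - 13834)*(14091/14782) = -20425214/1477*14091/14782 = -20557977891/1559501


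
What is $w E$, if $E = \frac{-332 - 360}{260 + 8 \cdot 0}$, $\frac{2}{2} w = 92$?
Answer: $- \frac{15916}{65} \approx -244.86$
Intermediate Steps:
$w = 92$
$E = - \frac{173}{65}$ ($E = - \frac{692}{260 + 0} = - \frac{692}{260} = \left(-692\right) \frac{1}{260} = - \frac{173}{65} \approx -2.6615$)
$w E = 92 \left(- \frac{173}{65}\right) = - \frac{15916}{65}$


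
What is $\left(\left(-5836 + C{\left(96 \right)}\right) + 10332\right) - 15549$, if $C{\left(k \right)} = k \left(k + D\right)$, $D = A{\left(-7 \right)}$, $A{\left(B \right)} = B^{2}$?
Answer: $2867$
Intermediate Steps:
$D = 49$ ($D = \left(-7\right)^{2} = 49$)
$C{\left(k \right)} = k \left(49 + k\right)$ ($C{\left(k \right)} = k \left(k + 49\right) = k \left(49 + k\right)$)
$\left(\left(-5836 + C{\left(96 \right)}\right) + 10332\right) - 15549 = \left(\left(-5836 + 96 \left(49 + 96\right)\right) + 10332\right) - 15549 = \left(\left(-5836 + 96 \cdot 145\right) + 10332\right) - 15549 = \left(\left(-5836 + 13920\right) + 10332\right) - 15549 = \left(8084 + 10332\right) - 15549 = 18416 - 15549 = 2867$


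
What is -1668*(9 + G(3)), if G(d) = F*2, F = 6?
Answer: -35028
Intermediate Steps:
G(d) = 12 (G(d) = 6*2 = 12)
-1668*(9 + G(3)) = -1668*(9 + 12) = -1668*21 = -35028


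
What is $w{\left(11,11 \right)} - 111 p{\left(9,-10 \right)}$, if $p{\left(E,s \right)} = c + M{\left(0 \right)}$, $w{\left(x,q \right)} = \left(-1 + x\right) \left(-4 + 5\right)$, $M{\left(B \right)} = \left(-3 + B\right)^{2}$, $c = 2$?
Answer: $-1211$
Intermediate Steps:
$w{\left(x,q \right)} = -1 + x$ ($w{\left(x,q \right)} = \left(-1 + x\right) 1 = -1 + x$)
$p{\left(E,s \right)} = 11$ ($p{\left(E,s \right)} = 2 + \left(-3 + 0\right)^{2} = 2 + \left(-3\right)^{2} = 2 + 9 = 11$)
$w{\left(11,11 \right)} - 111 p{\left(9,-10 \right)} = \left(-1 + 11\right) - 1221 = 10 - 1221 = -1211$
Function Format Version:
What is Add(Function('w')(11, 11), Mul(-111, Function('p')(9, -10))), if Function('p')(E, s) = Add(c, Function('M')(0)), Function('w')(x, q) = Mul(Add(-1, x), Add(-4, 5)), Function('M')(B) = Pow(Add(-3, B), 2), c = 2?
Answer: -1211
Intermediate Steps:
Function('w')(x, q) = Add(-1, x) (Function('w')(x, q) = Mul(Add(-1, x), 1) = Add(-1, x))
Function('p')(E, s) = 11 (Function('p')(E, s) = Add(2, Pow(Add(-3, 0), 2)) = Add(2, Pow(-3, 2)) = Add(2, 9) = 11)
Add(Function('w')(11, 11), Mul(-111, Function('p')(9, -10))) = Add(Add(-1, 11), Mul(-111, 11)) = Add(10, -1221) = -1211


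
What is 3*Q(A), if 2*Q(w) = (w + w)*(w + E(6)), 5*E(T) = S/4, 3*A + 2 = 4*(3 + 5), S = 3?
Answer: 609/2 ≈ 304.50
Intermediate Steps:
A = 10 (A = -⅔ + (4*(3 + 5))/3 = -⅔ + (4*8)/3 = -⅔ + (⅓)*32 = -⅔ + 32/3 = 10)
E(T) = 3/20 (E(T) = (3/4)/5 = (3*(¼))/5 = (⅕)*(¾) = 3/20)
Q(w) = w*(3/20 + w) (Q(w) = ((w + w)*(w + 3/20))/2 = ((2*w)*(3/20 + w))/2 = (2*w*(3/20 + w))/2 = w*(3/20 + w))
3*Q(A) = 3*((1/20)*10*(3 + 20*10)) = 3*((1/20)*10*(3 + 200)) = 3*((1/20)*10*203) = 3*(203/2) = 609/2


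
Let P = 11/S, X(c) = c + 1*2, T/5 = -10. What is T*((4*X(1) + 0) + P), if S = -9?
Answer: -4850/9 ≈ -538.89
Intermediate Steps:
T = -50 (T = 5*(-10) = -50)
X(c) = 2 + c (X(c) = c + 2 = 2 + c)
P = -11/9 (P = 11/(-9) = 11*(-1/9) = -11/9 ≈ -1.2222)
T*((4*X(1) + 0) + P) = -50*((4*(2 + 1) + 0) - 11/9) = -50*((4*3 + 0) - 11/9) = -50*((12 + 0) - 11/9) = -50*(12 - 11/9) = -50*97/9 = -4850/9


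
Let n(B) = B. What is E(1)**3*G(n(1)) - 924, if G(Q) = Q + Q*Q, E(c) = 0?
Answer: -924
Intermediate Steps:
G(Q) = Q + Q**2
E(1)**3*G(n(1)) - 924 = 0**3*(1*(1 + 1)) - 924 = 0*(1*2) - 924 = 0*2 - 924 = 0 - 924 = -924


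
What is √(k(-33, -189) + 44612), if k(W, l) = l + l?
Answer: √44234 ≈ 210.32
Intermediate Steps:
k(W, l) = 2*l
√(k(-33, -189) + 44612) = √(2*(-189) + 44612) = √(-378 + 44612) = √44234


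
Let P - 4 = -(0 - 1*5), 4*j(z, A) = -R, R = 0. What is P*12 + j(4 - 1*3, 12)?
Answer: 108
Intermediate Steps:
j(z, A) = 0 (j(z, A) = (-1*0)/4 = (¼)*0 = 0)
P = 9 (P = 4 - (0 - 1*5) = 4 - (0 - 5) = 4 - 1*(-5) = 4 + 5 = 9)
P*12 + j(4 - 1*3, 12) = 9*12 + 0 = 108 + 0 = 108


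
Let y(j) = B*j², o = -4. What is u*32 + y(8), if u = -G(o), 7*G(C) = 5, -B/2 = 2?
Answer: -1952/7 ≈ -278.86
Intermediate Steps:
B = -4 (B = -2*2 = -4)
G(C) = 5/7 (G(C) = (⅐)*5 = 5/7)
y(j) = -4*j²
u = -5/7 (u = -1*5/7 = -5/7 ≈ -0.71429)
u*32 + y(8) = -5/7*32 - 4*8² = -160/7 - 4*64 = -160/7 - 256 = -1952/7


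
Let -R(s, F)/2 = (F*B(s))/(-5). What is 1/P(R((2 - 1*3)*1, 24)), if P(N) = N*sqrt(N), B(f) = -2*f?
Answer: 5*sqrt(30)/2304 ≈ 0.011886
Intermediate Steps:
R(s, F) = -4*F*s/5 (R(s, F) = -2*F*(-2*s)/(-5) = -2*(-2*F*s)*(-1)/5 = -4*F*s/5)
P(N) = N**(3/2)
1/P(R((2 - 1*3)*1, 24)) = 1/((-4/5*24*(2 - 1*3)*1)**(3/2)) = 1/((-4/5*24*(2 - 3)*1)**(3/2)) = 1/((-4/5*24*(-1*1))**(3/2)) = 1/((-4/5*24*(-1))**(3/2)) = 1/((96/5)**(3/2)) = 1/(384*sqrt(30)/25) = 5*sqrt(30)/2304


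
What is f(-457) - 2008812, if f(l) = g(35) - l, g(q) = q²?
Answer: -2007130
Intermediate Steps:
f(l) = 1225 - l (f(l) = 35² - l = 1225 - l)
f(-457) - 2008812 = (1225 - 1*(-457)) - 2008812 = (1225 + 457) - 2008812 = 1682 - 2008812 = -2007130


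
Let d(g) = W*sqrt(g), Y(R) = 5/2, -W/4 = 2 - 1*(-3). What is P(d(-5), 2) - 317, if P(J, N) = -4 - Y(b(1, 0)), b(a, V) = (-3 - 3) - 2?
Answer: -647/2 ≈ -323.50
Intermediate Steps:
W = -20 (W = -4*(2 - 1*(-3)) = -4*(2 + 3) = -4*5 = -20)
b(a, V) = -8 (b(a, V) = -6 - 2 = -8)
Y(R) = 5/2 (Y(R) = 5*(1/2) = 5/2)
d(g) = -20*sqrt(g)
P(J, N) = -13/2 (P(J, N) = -4 - 1*5/2 = -4 - 5/2 = -13/2)
P(d(-5), 2) - 317 = -13/2 - 317 = -647/2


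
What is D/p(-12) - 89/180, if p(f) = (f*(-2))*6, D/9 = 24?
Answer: 181/180 ≈ 1.0056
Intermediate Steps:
D = 216 (D = 9*24 = 216)
p(f) = -12*f (p(f) = -2*f*6 = -12*f)
D/p(-12) - 89/180 = 216/((-12*(-12))) - 89/180 = 216/144 - 89*1/180 = 216*(1/144) - 89/180 = 3/2 - 89/180 = 181/180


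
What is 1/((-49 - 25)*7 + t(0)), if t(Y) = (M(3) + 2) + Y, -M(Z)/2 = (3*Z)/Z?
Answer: -1/522 ≈ -0.0019157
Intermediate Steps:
M(Z) = -6 (M(Z) = -2*3*Z/Z = -2*3 = -6)
t(Y) = -4 + Y (t(Y) = (-6 + 2) + Y = -4 + Y)
1/((-49 - 25)*7 + t(0)) = 1/((-49 - 25)*7 + (-4 + 0)) = 1/(-74*7 - 4) = 1/(-518 - 4) = 1/(-522) = -1/522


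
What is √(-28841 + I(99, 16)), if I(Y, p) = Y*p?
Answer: I*√27257 ≈ 165.1*I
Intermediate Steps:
√(-28841 + I(99, 16)) = √(-28841 + 99*16) = √(-28841 + 1584) = √(-27257) = I*√27257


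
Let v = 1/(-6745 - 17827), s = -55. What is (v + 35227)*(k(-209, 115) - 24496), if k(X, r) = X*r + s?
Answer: -21027968399999/12286 ≈ -1.7115e+9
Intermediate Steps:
v = -1/24572 (v = 1/(-24572) = -1/24572 ≈ -4.0697e-5)
k(X, r) = -55 + X*r (k(X, r) = X*r - 55 = -55 + X*r)
(v + 35227)*(k(-209, 115) - 24496) = (-1/24572 + 35227)*((-55 - 209*115) - 24496) = 865597843*((-55 - 24035) - 24496)/24572 = 865597843*(-24090 - 24496)/24572 = (865597843/24572)*(-48586) = -21027968399999/12286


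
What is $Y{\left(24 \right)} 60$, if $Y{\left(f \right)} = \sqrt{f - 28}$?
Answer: $120 i \approx 120.0 i$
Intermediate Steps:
$Y{\left(f \right)} = \sqrt{-28 + f}$
$Y{\left(24 \right)} 60 = \sqrt{-28 + 24} \cdot 60 = \sqrt{-4} \cdot 60 = 2 i 60 = 120 i$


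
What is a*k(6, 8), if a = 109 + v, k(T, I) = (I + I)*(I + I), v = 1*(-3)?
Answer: 27136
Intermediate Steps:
v = -3
k(T, I) = 4*I² (k(T, I) = (2*I)*(2*I) = 4*I²)
a = 106 (a = 109 - 3 = 106)
a*k(6, 8) = 106*(4*8²) = 106*(4*64) = 106*256 = 27136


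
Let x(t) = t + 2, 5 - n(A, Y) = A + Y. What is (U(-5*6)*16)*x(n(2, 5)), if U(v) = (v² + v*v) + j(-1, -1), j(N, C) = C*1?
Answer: 0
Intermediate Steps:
j(N, C) = C
n(A, Y) = 5 - A - Y (n(A, Y) = 5 - (A + Y) = 5 + (-A - Y) = 5 - A - Y)
x(t) = 2 + t
U(v) = -1 + 2*v² (U(v) = (v² + v*v) - 1 = (v² + v²) - 1 = 2*v² - 1 = -1 + 2*v²)
(U(-5*6)*16)*x(n(2, 5)) = ((-1 + 2*(-5*6)²)*16)*(2 + (5 - 1*2 - 1*5)) = ((-1 + 2*(-30)²)*16)*(2 + (5 - 2 - 5)) = ((-1 + 2*900)*16)*(2 - 2) = ((-1 + 1800)*16)*0 = (1799*16)*0 = 28784*0 = 0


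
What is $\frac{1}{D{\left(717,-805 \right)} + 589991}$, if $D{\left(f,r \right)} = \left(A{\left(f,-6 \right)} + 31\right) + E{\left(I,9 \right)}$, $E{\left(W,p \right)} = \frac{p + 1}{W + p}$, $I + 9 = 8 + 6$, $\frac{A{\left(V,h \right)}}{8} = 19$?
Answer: $\frac{7}{4131223} \approx 1.6944 \cdot 10^{-6}$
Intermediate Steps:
$A{\left(V,h \right)} = 152$ ($A{\left(V,h \right)} = 8 \cdot 19 = 152$)
$I = 5$ ($I = -9 + \left(8 + 6\right) = -9 + 14 = 5$)
$E{\left(W,p \right)} = \frac{1 + p}{W + p}$
$D{\left(f,r \right)} = \frac{1286}{7}$ ($D{\left(f,r \right)} = \left(152 + 31\right) + \frac{1 + 9}{5 + 9} = 183 + \frac{1}{14} \cdot 10 = 183 + \frac{5}{7} = \frac{1286}{7}$)
$\frac{1}{D{\left(717,-805 \right)} + 589991} = \frac{1}{\frac{1286}{7} + 589991} = \frac{1}{\frac{4131223}{7}} = \frac{7}{4131223}$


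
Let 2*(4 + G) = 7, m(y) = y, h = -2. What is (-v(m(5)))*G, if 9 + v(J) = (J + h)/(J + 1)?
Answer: -17/4 ≈ -4.2500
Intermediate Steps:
G = -½ (G = -4 + (½)*7 = -4 + 7/2 = -½ ≈ -0.50000)
v(J) = -9 + (-2 + J)/(1 + J) (v(J) = -9 + (J - 2)/(J + 1) = -9 + (-2 + J)/(1 + J))
(-v(m(5)))*G = -(-11 - 8*5)/(1 + 5)*(-½) = -(-11 - 40)/6*(-½) = -(-51)/6*(-½) = -1*(-17/2)*(-½) = (17/2)*(-½) = -17/4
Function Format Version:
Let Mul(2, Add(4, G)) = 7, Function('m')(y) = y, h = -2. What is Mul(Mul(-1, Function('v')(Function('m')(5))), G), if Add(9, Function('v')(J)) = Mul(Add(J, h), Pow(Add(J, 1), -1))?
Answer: Rational(-17, 4) ≈ -4.2500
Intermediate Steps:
G = Rational(-1, 2) (G = Add(-4, Mul(Rational(1, 2), 7)) = Add(-4, Rational(7, 2)) = Rational(-1, 2) ≈ -0.50000)
Function('v')(J) = Add(-9, Mul(Pow(Add(1, J), -1), Add(-2, J))) (Function('v')(J) = Add(-9, Mul(Add(J, -2), Pow(Add(J, 1), -1))) = Add(-9, Mul(Add(-2, J), Pow(Add(1, J), -1))) = Add(-9, Mul(Pow(Add(1, J), -1), Add(-2, J))))
Mul(Mul(-1, Function('v')(Function('m')(5))), G) = Mul(Mul(-1, Mul(Pow(Add(1, 5), -1), Add(-11, Mul(-8, 5)))), Rational(-1, 2)) = Mul(Mul(-1, Mul(Pow(6, -1), Add(-11, -40))), Rational(-1, 2)) = Mul(Mul(-1, Mul(Rational(1, 6), -51)), Rational(-1, 2)) = Mul(Mul(-1, Rational(-17, 2)), Rational(-1, 2)) = Mul(Rational(17, 2), Rational(-1, 2)) = Rational(-17, 4)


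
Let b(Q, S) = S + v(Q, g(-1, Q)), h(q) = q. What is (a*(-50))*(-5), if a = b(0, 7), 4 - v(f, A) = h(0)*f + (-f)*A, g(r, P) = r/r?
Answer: 2750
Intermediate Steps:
g(r, P) = 1
v(f, A) = 4 + A*f (v(f, A) = 4 - (0*f + (-f)*A) = 4 - (0 - A*f) = 4 - (-1)*A*f = 4 + A*f)
b(Q, S) = 4 + Q + S (b(Q, S) = S + (4 + 1*Q) = S + (4 + Q) = 4 + Q + S)
a = 11 (a = 4 + 0 + 7 = 11)
(a*(-50))*(-5) = (11*(-50))*(-5) = -550*(-5) = 2750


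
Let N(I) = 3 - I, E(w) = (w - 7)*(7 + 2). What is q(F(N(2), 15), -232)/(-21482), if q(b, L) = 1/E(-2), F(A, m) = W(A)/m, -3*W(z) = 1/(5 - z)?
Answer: 1/1740042 ≈ 5.7470e-7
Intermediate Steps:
E(w) = -63 + 9*w (E(w) = (-7 + w)*9 = -63 + 9*w)
W(z) = -1/(3*(5 - z))
F(A, m) = 1/(3*m*(-5 + A)) (F(A, m) = (1/(3*(-5 + A)))/m = 1/(3*m*(-5 + A)))
q(b, L) = -1/81 (q(b, L) = 1/(-63 + 9*(-2)) = 1/(-63 - 18) = 1/(-81) = -1/81)
q(F(N(2), 15), -232)/(-21482) = -1/81/(-21482) = -1/81*(-1/21482) = 1/1740042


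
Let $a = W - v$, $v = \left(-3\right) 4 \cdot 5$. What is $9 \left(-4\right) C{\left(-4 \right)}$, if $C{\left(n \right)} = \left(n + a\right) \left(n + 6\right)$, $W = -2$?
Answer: $-3888$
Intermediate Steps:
$v = -60$ ($v = \left(-12\right) 5 = -60$)
$a = 58$ ($a = -2 - -60 = -2 + 60 = 58$)
$C{\left(n \right)} = \left(6 + n\right) \left(58 + n\right)$ ($C{\left(n \right)} = \left(n + 58\right) \left(n + 6\right) = \left(58 + n\right) \left(6 + n\right) = \left(6 + n\right) \left(58 + n\right)$)
$9 \left(-4\right) C{\left(-4 \right)} = 9 \left(-4\right) \left(348 + \left(-4\right)^{2} + 64 \left(-4\right)\right) = - 36 \left(348 + 16 - 256\right) = \left(-36\right) 108 = -3888$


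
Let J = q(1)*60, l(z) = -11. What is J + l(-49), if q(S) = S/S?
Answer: 49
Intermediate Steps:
q(S) = 1
J = 60 (J = 1*60 = 60)
J + l(-49) = 60 - 11 = 49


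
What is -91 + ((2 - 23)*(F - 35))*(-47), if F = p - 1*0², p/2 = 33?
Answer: 30506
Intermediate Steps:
p = 66 (p = 2*33 = 66)
F = 66 (F = 66 - 1*0² = 66 - 1*0 = 66 + 0 = 66)
-91 + ((2 - 23)*(F - 35))*(-47) = -91 + ((2 - 23)*(66 - 35))*(-47) = -91 - 21*31*(-47) = -91 - 651*(-47) = -91 + 30597 = 30506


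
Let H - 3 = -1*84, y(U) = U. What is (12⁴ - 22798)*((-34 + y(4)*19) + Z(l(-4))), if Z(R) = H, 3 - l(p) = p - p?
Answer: 80418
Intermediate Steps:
l(p) = 3 (l(p) = 3 - (p - p) = 3 - 1*0 = 3 + 0 = 3)
H = -81 (H = 3 - 1*84 = 3 - 84 = -81)
Z(R) = -81
(12⁴ - 22798)*((-34 + y(4)*19) + Z(l(-4))) = (12⁴ - 22798)*((-34 + 4*19) - 81) = (20736 - 22798)*((-34 + 76) - 81) = -2062*(42 - 81) = -2062*(-39) = 80418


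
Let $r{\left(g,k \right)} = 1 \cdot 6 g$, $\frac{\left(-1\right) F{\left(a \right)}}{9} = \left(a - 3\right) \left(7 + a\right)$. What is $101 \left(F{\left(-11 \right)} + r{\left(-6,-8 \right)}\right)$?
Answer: $-54540$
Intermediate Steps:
$F{\left(a \right)} = - 9 \left(-3 + a\right) \left(7 + a\right)$ ($F{\left(a \right)} = - 9 \left(a - 3\right) \left(7 + a\right) = - 9 \left(-3 + a\right) \left(7 + a\right)$)
$r{\left(g,k \right)} = 6 g$
$101 \left(F{\left(-11 \right)} + r{\left(-6,-8 \right)}\right) = 101 \left(\left(189 - -396 - 9 \left(-11\right)^{2}\right) + 6 \left(-6\right)\right) = 101 \left(\left(189 + 396 - 1089\right) - 36\right) = 101 \left(-504 - 36\right) = 101 \left(-540\right) = -54540$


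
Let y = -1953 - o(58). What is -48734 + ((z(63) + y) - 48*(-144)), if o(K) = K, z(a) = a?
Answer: -43770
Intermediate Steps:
y = -2011 (y = -1953 - 1*58 = -1953 - 58 = -2011)
-48734 + ((z(63) + y) - 48*(-144)) = -48734 + ((63 - 2011) - 48*(-144)) = -48734 + (-1948 + 6912) = -48734 + 4964 = -43770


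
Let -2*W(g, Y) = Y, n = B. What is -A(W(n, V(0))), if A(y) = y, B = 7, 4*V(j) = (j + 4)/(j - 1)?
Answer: -½ ≈ -0.50000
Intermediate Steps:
V(j) = (4 + j)/(4*(-1 + j)) (V(j) = ((j + 4)/(j - 1))/4 = ((4 + j)/(-1 + j))/4 = (4 + j)/(4*(-1 + j)))
n = 7
W(g, Y) = -Y/2
-A(W(n, V(0))) = -(-1)*(4 + 0)/(4*(-1 + 0))/2 = -(-1)*(¼)*4/(-1)/2 = -(-1)*(¼)*(-1)*4/2 = -(-1)*(-1)/2 = -1*½ = -½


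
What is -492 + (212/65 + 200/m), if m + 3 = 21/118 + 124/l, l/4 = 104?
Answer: -571759016/1006655 ≈ -567.98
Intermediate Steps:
l = 416 (l = 4*104 = 416)
m = -15487/6136 (m = -3 + (21/118 + 124/416) = -3 + (21*(1/118) + 124*(1/416)) = -3 + (21/118 + 31/104) = -3 + 2921/6136 = -15487/6136 ≈ -2.5240)
-492 + (212/65 + 200/m) = -492 + (212/65 + 200/(-15487/6136)) = -492 + (212*(1/65) + 200*(-6136/15487)) = -492 + (212/65 - 1227200/15487) = -492 - 76484756/1006655 = -571759016/1006655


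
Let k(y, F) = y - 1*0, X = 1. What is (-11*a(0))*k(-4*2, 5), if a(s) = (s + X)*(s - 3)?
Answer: -264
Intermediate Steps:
k(y, F) = y (k(y, F) = y + 0 = y)
a(s) = (1 + s)*(-3 + s) (a(s) = (s + 1)*(s - 3) = (1 + s)*(-3 + s))
(-11*a(0))*k(-4*2, 5) = (-11*(-3 + 0**2 - 2*0))*(-4*2) = -11*(-3 + 0 + 0)*(-8) = -11*(-3)*(-8) = 33*(-8) = -264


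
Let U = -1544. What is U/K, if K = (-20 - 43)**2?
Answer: -1544/3969 ≈ -0.38901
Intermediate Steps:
K = 3969 (K = (-63)**2 = 3969)
U/K = -1544/3969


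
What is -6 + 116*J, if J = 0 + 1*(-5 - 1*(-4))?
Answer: -122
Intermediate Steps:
J = -1 (J = 0 + 1*(-5 + 4) = 0 + 1*(-1) = 0 - 1 = -1)
-6 + 116*J = -6 + 116*(-1) = -6 - 116 = -122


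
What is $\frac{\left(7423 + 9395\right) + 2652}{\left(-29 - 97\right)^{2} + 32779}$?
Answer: $\frac{3894}{9731} \approx 0.40016$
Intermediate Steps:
$\frac{\left(7423 + 9395\right) + 2652}{\left(-29 - 97\right)^{2} + 32779} = \frac{16818 + 2652}{\left(-126\right)^{2} + 32779} = \frac{19470}{15876 + 32779} = \frac{19470}{48655} = 19470 \cdot \frac{1}{48655} = \frac{3894}{9731}$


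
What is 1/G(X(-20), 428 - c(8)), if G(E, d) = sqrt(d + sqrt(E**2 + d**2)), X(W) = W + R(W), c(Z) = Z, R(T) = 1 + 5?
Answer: sqrt(14)/(14*sqrt(30 + sqrt(901))) ≈ 0.034499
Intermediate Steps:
R(T) = 6
X(W) = 6 + W (X(W) = W + 6 = 6 + W)
1/G(X(-20), 428 - c(8)) = 1/(sqrt((428 - 1*8) + sqrt((6 - 20)**2 + (428 - 1*8)**2))) = 1/(sqrt((428 - 8) + sqrt((-14)**2 + (428 - 8)**2))) = 1/(sqrt(420 + sqrt(196 + 420**2))) = 1/(sqrt(420 + sqrt(196 + 176400))) = 1/(sqrt(420 + sqrt(176596))) = 1/(sqrt(420 + 14*sqrt(901))) = 1/sqrt(420 + 14*sqrt(901))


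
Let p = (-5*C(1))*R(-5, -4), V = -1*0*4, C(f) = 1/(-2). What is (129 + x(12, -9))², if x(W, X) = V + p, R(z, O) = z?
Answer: 54289/4 ≈ 13572.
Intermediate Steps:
C(f) = -½
V = 0 (V = 0*4 = 0)
p = -25/2 (p = -5*(-½)*(-5) = (5/2)*(-5) = -25/2 ≈ -12.500)
x(W, X) = -25/2 (x(W, X) = 0 - 25/2 = -25/2)
(129 + x(12, -9))² = (129 - 25/2)² = (233/2)² = 54289/4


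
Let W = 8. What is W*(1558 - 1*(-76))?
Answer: 13072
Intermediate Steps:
W*(1558 - 1*(-76)) = 8*(1558 - 1*(-76)) = 8*(1558 + 76) = 8*1634 = 13072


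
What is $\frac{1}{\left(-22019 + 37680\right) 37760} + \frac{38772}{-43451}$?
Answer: $- \frac{22928185062469}{25695155551360} \approx -0.89232$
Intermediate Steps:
$\frac{1}{\left(-22019 + 37680\right) 37760} + \frac{38772}{-43451} = \frac{1}{15661} \cdot \frac{1}{37760} + 38772 \left(- \frac{1}{43451}\right) = \frac{1}{15661} \cdot \frac{1}{37760} - \frac{38772}{43451} = \frac{1}{591359360} - \frac{38772}{43451} = - \frac{22928185062469}{25695155551360}$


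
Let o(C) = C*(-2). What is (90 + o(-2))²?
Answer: 8836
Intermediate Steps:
o(C) = -2*C
(90 + o(-2))² = (90 - 2*(-2))² = (90 + 4)² = 94² = 8836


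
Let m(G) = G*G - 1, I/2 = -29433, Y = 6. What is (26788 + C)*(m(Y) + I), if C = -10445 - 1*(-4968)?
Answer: -1253747441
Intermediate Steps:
I = -58866 (I = 2*(-29433) = -58866)
C = -5477 (C = -10445 + 4968 = -5477)
m(G) = -1 + G² (m(G) = G² - 1 = -1 + G²)
(26788 + C)*(m(Y) + I) = (26788 - 5477)*((-1 + 6²) - 58866) = 21311*((-1 + 36) - 58866) = 21311*(35 - 58866) = 21311*(-58831) = -1253747441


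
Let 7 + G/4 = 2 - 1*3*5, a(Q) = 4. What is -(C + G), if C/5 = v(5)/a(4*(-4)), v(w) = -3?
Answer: 335/4 ≈ 83.750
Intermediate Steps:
C = -15/4 (C = 5*(-3/4) = 5*(-3*¼) = 5*(-¾) = -15/4 ≈ -3.7500)
G = -80 (G = -28 + 4*(2 - 1*3*5) = -28 + 4*(2 - 3*5) = -28 + 4*(2 - 15) = -28 + 4*(-13) = -28 - 52 = -80)
-(C + G) = -(-15/4 - 80) = -1*(-335/4) = 335/4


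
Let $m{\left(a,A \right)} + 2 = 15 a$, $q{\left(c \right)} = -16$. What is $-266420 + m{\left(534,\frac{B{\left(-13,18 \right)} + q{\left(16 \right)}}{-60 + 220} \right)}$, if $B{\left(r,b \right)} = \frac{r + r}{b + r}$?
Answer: $-258412$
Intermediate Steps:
$B{\left(r,b \right)} = \frac{2 r}{b + r}$
$m{\left(a,A \right)} = -2 + 15 a$
$-266420 + m{\left(534,\frac{B{\left(-13,18 \right)} + q{\left(16 \right)}}{-60 + 220} \right)} = -266420 + \left(-2 + 15 \cdot 534\right) = -266420 + \left(-2 + 8010\right) = -266420 + 8008 = -258412$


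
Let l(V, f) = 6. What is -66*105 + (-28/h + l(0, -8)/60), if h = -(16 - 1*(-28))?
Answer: -762219/110 ≈ -6929.3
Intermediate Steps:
h = -44 (h = -(16 + 28) = -1*44 = -44)
-66*105 + (-28/h + l(0, -8)/60) = -66*105 + (-28/(-44) + 6/60) = -6930 + (-28*(-1/44) + 6*(1/60)) = -6930 + (7/11 + 1/10) = -6930 + 81/110 = -762219/110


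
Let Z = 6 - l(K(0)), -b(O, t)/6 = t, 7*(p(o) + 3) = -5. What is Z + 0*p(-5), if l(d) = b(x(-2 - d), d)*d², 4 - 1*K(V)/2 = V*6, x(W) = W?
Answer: 3078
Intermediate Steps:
p(o) = -26/7 (p(o) = -3 + (⅐)*(-5) = -3 - 5/7 = -26/7)
K(V) = 8 - 12*V (K(V) = 8 - 2*V*6 = 8 - 12*V)
b(O, t) = -6*t
l(d) = -6*d³ (l(d) = (-6*d)*d² = -6*d³)
Z = 3078 (Z = 6 - (-6)*(8 - 12*0)³ = 6 - (-6)*(8 + 0)³ = 6 - (-6)*8³ = 6 - (-6)*512 = 6 - 1*(-3072) = 6 + 3072 = 3078)
Z + 0*p(-5) = 3078 + 0*(-26/7) = 3078 + 0 = 3078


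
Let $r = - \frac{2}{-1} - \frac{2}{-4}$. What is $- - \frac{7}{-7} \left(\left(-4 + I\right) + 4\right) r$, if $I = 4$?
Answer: $-10$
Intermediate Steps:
$r = \frac{5}{2}$ ($r = \left(-2\right) \left(-1\right) - - \frac{1}{2} = 2 + \frac{1}{2} = \frac{5}{2} \approx 2.5$)
$- - \frac{7}{-7} \left(\left(-4 + I\right) + 4\right) r = - \frac{- \frac{7}{-7} \left(\left(-4 + 4\right) + 4\right) 5}{2} = - \frac{\left(-7\right) \left(- \frac{1}{7}\right) \left(0 + 4\right) 5}{2} = - \frac{1 \cdot 4 \cdot 5}{2} = - \frac{4 \cdot 5}{2} = \left(-1\right) 10 = -10$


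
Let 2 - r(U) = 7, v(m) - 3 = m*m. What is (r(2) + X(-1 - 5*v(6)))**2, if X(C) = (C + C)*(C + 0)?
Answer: 5902387929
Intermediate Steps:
v(m) = 3 + m**2 (v(m) = 3 + m*m = 3 + m**2)
X(C) = 2*C**2 (X(C) = (2*C)*C = 2*C**2)
r(U) = -5 (r(U) = 2 - 1*7 = 2 - 7 = -5)
(r(2) + X(-1 - 5*v(6)))**2 = (-5 + 2*(-1 - 5*(3 + 6**2))**2)**2 = (-5 + 2*(-1 - 5*(3 + 36))**2)**2 = (-5 + 2*(-1 - 5*39)**2)**2 = (-5 + 2*(-1 - 195)**2)**2 = (-5 + 2*(-196)**2)**2 = (-5 + 2*38416)**2 = (-5 + 76832)**2 = 76827**2 = 5902387929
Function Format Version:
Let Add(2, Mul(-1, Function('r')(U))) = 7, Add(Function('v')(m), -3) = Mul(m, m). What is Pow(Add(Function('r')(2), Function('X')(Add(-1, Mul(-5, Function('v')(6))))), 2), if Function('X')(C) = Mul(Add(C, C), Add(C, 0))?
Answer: 5902387929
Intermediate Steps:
Function('v')(m) = Add(3, Pow(m, 2)) (Function('v')(m) = Add(3, Mul(m, m)) = Add(3, Pow(m, 2)))
Function('X')(C) = Mul(2, Pow(C, 2)) (Function('X')(C) = Mul(Mul(2, C), C) = Mul(2, Pow(C, 2)))
Function('r')(U) = -5 (Function('r')(U) = Add(2, Mul(-1, 7)) = Add(2, -7) = -5)
Pow(Add(Function('r')(2), Function('X')(Add(-1, Mul(-5, Function('v')(6))))), 2) = Pow(Add(-5, Mul(2, Pow(Add(-1, Mul(-5, Add(3, Pow(6, 2)))), 2))), 2) = Pow(Add(-5, Mul(2, Pow(Add(-1, Mul(-5, Add(3, 36))), 2))), 2) = Pow(Add(-5, Mul(2, Pow(Add(-1, Mul(-5, 39)), 2))), 2) = Pow(Add(-5, Mul(2, Pow(Add(-1, -195), 2))), 2) = Pow(Add(-5, Mul(2, Pow(-196, 2))), 2) = Pow(Add(-5, Mul(2, 38416)), 2) = Pow(Add(-5, 76832), 2) = Pow(76827, 2) = 5902387929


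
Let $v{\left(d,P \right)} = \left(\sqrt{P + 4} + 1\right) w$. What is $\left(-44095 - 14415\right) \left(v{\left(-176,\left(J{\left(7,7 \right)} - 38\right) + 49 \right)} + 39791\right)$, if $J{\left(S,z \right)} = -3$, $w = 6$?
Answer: $-2328522470 - 702120 \sqrt{3} \approx -2.3297 \cdot 10^{9}$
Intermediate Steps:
$v{\left(d,P \right)} = 6 + 6 \sqrt{4 + P}$ ($v{\left(d,P \right)} = \left(\sqrt{P + 4} + 1\right) 6 = \left(\sqrt{4 + P} + 1\right) 6 = \left(1 + \sqrt{4 + P}\right) 6 = 6 + 6 \sqrt{4 + P}$)
$\left(-44095 - 14415\right) \left(v{\left(-176,\left(J{\left(7,7 \right)} - 38\right) + 49 \right)} + 39791\right) = \left(-44095 - 14415\right) \left(\left(6 + 6 \sqrt{4 + \left(\left(-3 - 38\right) + 49\right)}\right) + 39791\right) = - 58510 \left(\left(6 + 6 \sqrt{4 + \left(-41 + 49\right)}\right) + 39791\right) = - 58510 \left(\left(6 + 6 \sqrt{4 + 8}\right) + 39791\right) = - 58510 \left(\left(6 + 6 \sqrt{12}\right) + 39791\right) = - 58510 \left(\left(6 + 6 \cdot 2 \sqrt{3}\right) + 39791\right) = - 58510 \left(\left(6 + 12 \sqrt{3}\right) + 39791\right) = - 58510 \left(39797 + 12 \sqrt{3}\right) = -2328522470 - 702120 \sqrt{3}$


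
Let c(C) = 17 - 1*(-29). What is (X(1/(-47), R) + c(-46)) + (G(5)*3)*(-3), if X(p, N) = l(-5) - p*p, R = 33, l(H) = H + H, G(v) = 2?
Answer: 39761/2209 ≈ 18.000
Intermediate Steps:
l(H) = 2*H
c(C) = 46 (c(C) = 17 + 29 = 46)
X(p, N) = -10 - p² (X(p, N) = 2*(-5) - p*p = -10 - p²)
(X(1/(-47), R) + c(-46)) + (G(5)*3)*(-3) = ((-10 - (1/(-47))²) + 46) + (2*3)*(-3) = ((-10 - (-1/47)²) + 46) + 6*(-3) = ((-10 - 1*1/2209) + 46) - 18 = ((-10 - 1/2209) + 46) - 18 = (-22091/2209 + 46) - 18 = 79523/2209 - 18 = 39761/2209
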